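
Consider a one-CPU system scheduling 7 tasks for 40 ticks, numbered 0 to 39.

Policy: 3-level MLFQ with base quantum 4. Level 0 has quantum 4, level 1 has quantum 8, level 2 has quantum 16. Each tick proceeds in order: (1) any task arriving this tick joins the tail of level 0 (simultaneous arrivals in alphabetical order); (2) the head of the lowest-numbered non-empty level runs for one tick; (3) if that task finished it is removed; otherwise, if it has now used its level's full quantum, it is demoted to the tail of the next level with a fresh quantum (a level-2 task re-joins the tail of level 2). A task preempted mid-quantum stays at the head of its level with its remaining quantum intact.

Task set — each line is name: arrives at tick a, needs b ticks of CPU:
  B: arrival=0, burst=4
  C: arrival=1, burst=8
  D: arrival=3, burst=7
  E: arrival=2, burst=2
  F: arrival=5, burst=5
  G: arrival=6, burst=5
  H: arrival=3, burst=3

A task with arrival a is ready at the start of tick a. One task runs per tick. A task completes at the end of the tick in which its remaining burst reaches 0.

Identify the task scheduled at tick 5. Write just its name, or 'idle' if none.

t=0: L0/L1/L2 = B/-/- → run B
t=1: L0/L1/L2 = BC/-/- → run B
t=2: L0/L1/L2 = BCE/-/- → run B
t=3: L0/L1/L2 = BCEDH/-/- → run B
t=4: L0/L1/L2 = CEDH/-/- → run C
t=5: L0/L1/L2 = CEDHF/-/- → run C
t=6: L0/L1/L2 = CEDHFG/-/- → run C
t=7: L0/L1/L2 = CEDHFG/-/- → run C
t=8: L0/L1/L2 = EDHFG/C/- → run E
t=9: L0/L1/L2 = EDHFG/C/- → run E
t=10: L0/L1/L2 = DHFG/C/- → run D
t=11: L0/L1/L2 = DHFG/C/- → run D
t=12: L0/L1/L2 = DHFG/C/- → run D
t=13: L0/L1/L2 = DHFG/C/- → run D
t=14: L0/L1/L2 = HFG/CD/- → run H
t=15: L0/L1/L2 = HFG/CD/- → run H
t=16: L0/L1/L2 = HFG/CD/- → run H
t=17: L0/L1/L2 = FG/CD/- → run F
t=18: L0/L1/L2 = FG/CD/- → run F
t=19: L0/L1/L2 = FG/CD/- → run F
t=20: L0/L1/L2 = FG/CD/- → run F
t=21: L0/L1/L2 = G/CDF/- → run G
t=22: L0/L1/L2 = G/CDF/- → run G
t=23: L0/L1/L2 = G/CDF/- → run G
t=24: L0/L1/L2 = G/CDF/- → run G
t=25: L0/L1/L2 = -/CDFG/- → run C
t=26: L0/L1/L2 = -/CDFG/- → run C
t=27: L0/L1/L2 = -/CDFG/- → run C
t=28: L0/L1/L2 = -/CDFG/- → run C
t=29: L0/L1/L2 = -/DFG/- → run D
t=30: L0/L1/L2 = -/DFG/- → run D
t=31: L0/L1/L2 = -/DFG/- → run D
t=32: L0/L1/L2 = -/FG/- → run F
t=33: L0/L1/L2 = -/G/- → run G
t=34: (idle)
t=35: (idle)
t=36: (idle)
t=37: (idle)
t=38: (idle)
t=39: (idle)

running at tick 5 = C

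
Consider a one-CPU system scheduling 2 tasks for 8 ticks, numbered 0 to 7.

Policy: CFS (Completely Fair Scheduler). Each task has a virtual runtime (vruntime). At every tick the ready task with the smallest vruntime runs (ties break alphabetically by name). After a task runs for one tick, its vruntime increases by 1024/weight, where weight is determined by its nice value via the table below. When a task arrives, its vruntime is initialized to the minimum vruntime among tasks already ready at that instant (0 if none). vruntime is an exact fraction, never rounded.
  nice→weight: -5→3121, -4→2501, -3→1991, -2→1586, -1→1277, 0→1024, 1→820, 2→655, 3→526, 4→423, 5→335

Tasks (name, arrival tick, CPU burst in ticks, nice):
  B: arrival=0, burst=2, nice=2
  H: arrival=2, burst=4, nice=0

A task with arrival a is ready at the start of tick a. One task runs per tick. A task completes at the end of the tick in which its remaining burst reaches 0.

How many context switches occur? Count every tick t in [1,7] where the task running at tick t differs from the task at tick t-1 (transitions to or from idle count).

t=0: vr[B=0] → run B
t=1: vr[B=1024/655] → run B
t=2: vr[H=0] → run H
t=3: vr[H=1] → run H
t=4: vr[H=2] → run H
t=5: vr[H=3] → run H
t=6: (idle)
t=7: (idle)

context switches = 2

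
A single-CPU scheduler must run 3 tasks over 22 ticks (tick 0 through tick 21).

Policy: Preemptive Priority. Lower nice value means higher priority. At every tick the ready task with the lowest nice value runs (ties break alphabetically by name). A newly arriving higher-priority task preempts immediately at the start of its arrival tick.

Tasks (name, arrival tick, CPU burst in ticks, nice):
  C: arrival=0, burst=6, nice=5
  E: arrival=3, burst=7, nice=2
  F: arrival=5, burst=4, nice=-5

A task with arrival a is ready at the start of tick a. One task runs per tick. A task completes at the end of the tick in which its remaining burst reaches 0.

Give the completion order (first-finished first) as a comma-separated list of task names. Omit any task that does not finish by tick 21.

t=0: ready={C} → run C
t=1: ready={C} → run C
t=2: ready={C} → run C
t=3: ready={C,E} → run E
t=4: ready={C,E} → run E
t=5: ready={C,E,F} → run F
t=6: ready={C,E,F} → run F
t=7: ready={C,E,F} → run F
t=8: ready={C,E,F} → run F
t=9: ready={C,E} → run E
t=10: ready={C,E} → run E
t=11: ready={C,E} → run E
t=12: ready={C,E} → run E
t=13: ready={C,E} → run E
t=14: ready={C} → run C
t=15: ready={C} → run C
t=16: ready={C} → run C
t=17: (idle)
t=18: (idle)
t=19: (idle)
t=20: (idle)
t=21: (idle)

completion order = F, E, C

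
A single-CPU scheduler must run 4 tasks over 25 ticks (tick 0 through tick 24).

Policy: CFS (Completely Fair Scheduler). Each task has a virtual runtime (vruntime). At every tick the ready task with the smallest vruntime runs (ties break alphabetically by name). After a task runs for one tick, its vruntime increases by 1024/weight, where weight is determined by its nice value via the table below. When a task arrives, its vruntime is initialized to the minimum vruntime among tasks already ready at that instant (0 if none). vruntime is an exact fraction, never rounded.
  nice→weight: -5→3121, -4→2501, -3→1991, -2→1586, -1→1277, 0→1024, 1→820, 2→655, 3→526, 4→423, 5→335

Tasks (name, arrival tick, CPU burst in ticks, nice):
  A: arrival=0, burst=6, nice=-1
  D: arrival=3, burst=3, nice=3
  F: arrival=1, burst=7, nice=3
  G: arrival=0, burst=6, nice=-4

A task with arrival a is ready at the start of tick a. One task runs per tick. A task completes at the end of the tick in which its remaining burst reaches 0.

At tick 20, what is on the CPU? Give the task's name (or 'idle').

t=0: vr[A=0 G=0] → run A
t=1: vr[A=1024/1277 F=0 G=0] → run F
t=2: vr[A=1024/1277 F=512/263 G=0] → run G
t=3: vr[A=1024/1277 D=1024/2501 F=512/263 G=1024/2501] → run D
t=4: vr[A=1024/1277 D=1549824/657763 F=512/263 G=1024/2501] → run G
t=5: vr[A=1024/1277 D=1549824/657763 F=512/263 G=2048/2501] → run A
t=6: vr[A=2048/1277 D=1549824/657763 F=512/263 G=2048/2501] → run G
t=7: vr[A=2048/1277 D=1549824/657763 F=512/263 G=3072/2501] → run G
t=8: vr[A=2048/1277 D=1549824/657763 F=512/263 G=4096/2501] → run A
t=9: vr[A=3072/1277 D=1549824/657763 F=512/263 G=4096/2501] → run G
t=10: vr[A=3072/1277 D=1549824/657763 F=512/263 G=5120/2501] → run F
t=11: vr[A=3072/1277 D=1549824/657763 F=1024/263 G=5120/2501] → run G
t=12: vr[A=3072/1277 D=1549824/657763 F=1024/263] → run D
t=13: vr[A=3072/1277 D=2830336/657763 F=1024/263] → run A
t=14: vr[A=4096/1277 D=2830336/657763 F=1024/263] → run A
t=15: vr[A=5120/1277 D=2830336/657763 F=1024/263] → run F
t=16: vr[A=5120/1277 D=2830336/657763 F=1536/263] → run A
t=17: vr[D=2830336/657763 F=1536/263] → run D
t=18: vr[F=1536/263] → run F
t=19: vr[F=2048/263] → run F
t=20: vr[F=2560/263] → run F
t=21: vr[F=3072/263] → run F
t=22: (idle)
t=23: (idle)
t=24: (idle)

running at tick 20 = F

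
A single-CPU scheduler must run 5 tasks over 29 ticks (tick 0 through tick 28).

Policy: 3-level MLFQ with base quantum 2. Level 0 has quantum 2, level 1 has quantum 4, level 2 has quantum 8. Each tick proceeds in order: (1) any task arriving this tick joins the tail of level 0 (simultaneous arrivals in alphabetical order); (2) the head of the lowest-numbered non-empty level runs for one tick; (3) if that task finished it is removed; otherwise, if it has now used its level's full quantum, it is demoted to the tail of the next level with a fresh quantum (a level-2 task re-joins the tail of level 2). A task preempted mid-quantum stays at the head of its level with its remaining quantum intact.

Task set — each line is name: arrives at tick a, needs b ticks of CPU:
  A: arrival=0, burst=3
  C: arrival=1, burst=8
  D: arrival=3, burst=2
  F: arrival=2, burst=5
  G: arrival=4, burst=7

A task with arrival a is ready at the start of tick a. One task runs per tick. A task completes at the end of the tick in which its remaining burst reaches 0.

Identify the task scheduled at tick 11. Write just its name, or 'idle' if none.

t=0: L0/L1/L2 = A/-/- → run A
t=1: L0/L1/L2 = AC/-/- → run A
t=2: L0/L1/L2 = CF/A/- → run C
t=3: L0/L1/L2 = CFD/A/- → run C
t=4: L0/L1/L2 = FDG/AC/- → run F
t=5: L0/L1/L2 = FDG/AC/- → run F
t=6: L0/L1/L2 = DG/ACF/- → run D
t=7: L0/L1/L2 = DG/ACF/- → run D
t=8: L0/L1/L2 = G/ACF/- → run G
t=9: L0/L1/L2 = G/ACF/- → run G
t=10: L0/L1/L2 = -/ACFG/- → run A
t=11: L0/L1/L2 = -/CFG/- → run C
t=12: L0/L1/L2 = -/CFG/- → run C
t=13: L0/L1/L2 = -/CFG/- → run C
t=14: L0/L1/L2 = -/CFG/- → run C
t=15: L0/L1/L2 = -/FG/C → run F
t=16: L0/L1/L2 = -/FG/C → run F
t=17: L0/L1/L2 = -/FG/C → run F
t=18: L0/L1/L2 = -/G/C → run G
t=19: L0/L1/L2 = -/G/C → run G
t=20: L0/L1/L2 = -/G/C → run G
t=21: L0/L1/L2 = -/G/C → run G
t=22: L0/L1/L2 = -/-/CG → run C
t=23: L0/L1/L2 = -/-/CG → run C
t=24: L0/L1/L2 = -/-/G → run G
t=25: (idle)
t=26: (idle)
t=27: (idle)
t=28: (idle)

running at tick 11 = C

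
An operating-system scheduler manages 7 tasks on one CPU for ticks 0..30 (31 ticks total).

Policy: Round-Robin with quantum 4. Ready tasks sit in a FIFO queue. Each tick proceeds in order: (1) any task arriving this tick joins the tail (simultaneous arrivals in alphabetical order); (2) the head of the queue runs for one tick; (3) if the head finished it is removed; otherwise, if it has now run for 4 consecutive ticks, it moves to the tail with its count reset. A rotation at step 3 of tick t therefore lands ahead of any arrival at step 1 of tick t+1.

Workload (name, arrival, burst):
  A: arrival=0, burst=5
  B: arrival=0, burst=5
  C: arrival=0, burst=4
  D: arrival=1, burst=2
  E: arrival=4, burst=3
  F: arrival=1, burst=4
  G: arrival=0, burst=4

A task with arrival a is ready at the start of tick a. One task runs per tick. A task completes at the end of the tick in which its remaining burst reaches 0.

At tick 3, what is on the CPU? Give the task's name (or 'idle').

running at tick 3 = A

t=0: queue=[A,B,C,G] q_used=0 → run A
t=1: queue=[A,B,C,G,D,F] q_used=1 → run A
t=2: queue=[A,B,C,G,D,F] q_used=2 → run A
t=3: queue=[A,B,C,G,D,F] q_used=3 → run A
t=4: queue=[B,C,G,D,F,A,E] q_used=0 → run B
t=5: queue=[B,C,G,D,F,A,E] q_used=1 → run B
t=6: queue=[B,C,G,D,F,A,E] q_used=2 → run B
t=7: queue=[B,C,G,D,F,A,E] q_used=3 → run B
t=8: queue=[C,G,D,F,A,E,B] q_used=0 → run C
t=9: queue=[C,G,D,F,A,E,B] q_used=1 → run C
t=10: queue=[C,G,D,F,A,E,B] q_used=2 → run C
t=11: queue=[C,G,D,F,A,E,B] q_used=3 → run C
t=12: queue=[G,D,F,A,E,B] q_used=0 → run G
t=13: queue=[G,D,F,A,E,B] q_used=1 → run G
t=14: queue=[G,D,F,A,E,B] q_used=2 → run G
t=15: queue=[G,D,F,A,E,B] q_used=3 → run G
t=16: queue=[D,F,A,E,B] q_used=0 → run D
t=17: queue=[D,F,A,E,B] q_used=1 → run D
t=18: queue=[F,A,E,B] q_used=0 → run F
t=19: queue=[F,A,E,B] q_used=1 → run F
t=20: queue=[F,A,E,B] q_used=2 → run F
t=21: queue=[F,A,E,B] q_used=3 → run F
t=22: queue=[A,E,B] q_used=0 → run A
t=23: queue=[E,B] q_used=0 → run E
t=24: queue=[E,B] q_used=1 → run E
t=25: queue=[E,B] q_used=2 → run E
t=26: queue=[B] q_used=0 → run B
t=27: (idle)
t=28: (idle)
t=29: (idle)
t=30: (idle)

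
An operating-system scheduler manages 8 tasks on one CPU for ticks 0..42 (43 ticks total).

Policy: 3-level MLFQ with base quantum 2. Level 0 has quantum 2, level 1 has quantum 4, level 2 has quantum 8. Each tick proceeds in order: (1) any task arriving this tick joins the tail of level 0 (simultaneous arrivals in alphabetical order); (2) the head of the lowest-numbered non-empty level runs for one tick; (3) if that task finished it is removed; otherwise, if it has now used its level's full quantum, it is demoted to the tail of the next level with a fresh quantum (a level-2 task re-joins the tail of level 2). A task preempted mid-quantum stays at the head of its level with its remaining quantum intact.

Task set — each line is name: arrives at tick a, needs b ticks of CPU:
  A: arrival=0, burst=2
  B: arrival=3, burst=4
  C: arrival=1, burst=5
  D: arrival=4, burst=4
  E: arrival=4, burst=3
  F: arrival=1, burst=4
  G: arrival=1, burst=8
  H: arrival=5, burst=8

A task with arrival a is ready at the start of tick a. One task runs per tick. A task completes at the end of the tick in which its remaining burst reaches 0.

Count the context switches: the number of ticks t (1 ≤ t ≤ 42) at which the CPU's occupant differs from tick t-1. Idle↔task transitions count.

t=0: L0/L1/L2 = A/-/- → run A
t=1: L0/L1/L2 = ACFG/-/- → run A
t=2: L0/L1/L2 = CFG/-/- → run C
t=3: L0/L1/L2 = CFGB/-/- → run C
t=4: L0/L1/L2 = FGBDE/C/- → run F
t=5: L0/L1/L2 = FGBDEH/C/- → run F
t=6: L0/L1/L2 = GBDEH/CF/- → run G
t=7: L0/L1/L2 = GBDEH/CF/- → run G
t=8: L0/L1/L2 = BDEH/CFG/- → run B
t=9: L0/L1/L2 = BDEH/CFG/- → run B
t=10: L0/L1/L2 = DEH/CFGB/- → run D
t=11: L0/L1/L2 = DEH/CFGB/- → run D
t=12: L0/L1/L2 = EH/CFGBD/- → run E
t=13: L0/L1/L2 = EH/CFGBD/- → run E
t=14: L0/L1/L2 = H/CFGBDE/- → run H
t=15: L0/L1/L2 = H/CFGBDE/- → run H
t=16: L0/L1/L2 = -/CFGBDEH/- → run C
t=17: L0/L1/L2 = -/CFGBDEH/- → run C
t=18: L0/L1/L2 = -/CFGBDEH/- → run C
t=19: L0/L1/L2 = -/FGBDEH/- → run F
t=20: L0/L1/L2 = -/FGBDEH/- → run F
t=21: L0/L1/L2 = -/GBDEH/- → run G
t=22: L0/L1/L2 = -/GBDEH/- → run G
t=23: L0/L1/L2 = -/GBDEH/- → run G
t=24: L0/L1/L2 = -/GBDEH/- → run G
t=25: L0/L1/L2 = -/BDEH/G → run B
t=26: L0/L1/L2 = -/BDEH/G → run B
t=27: L0/L1/L2 = -/DEH/G → run D
t=28: L0/L1/L2 = -/DEH/G → run D
t=29: L0/L1/L2 = -/EH/G → run E
t=30: L0/L1/L2 = -/H/G → run H
t=31: L0/L1/L2 = -/H/G → run H
t=32: L0/L1/L2 = -/H/G → run H
t=33: L0/L1/L2 = -/H/G → run H
t=34: L0/L1/L2 = -/-/GH → run G
t=35: L0/L1/L2 = -/-/GH → run G
t=36: L0/L1/L2 = -/-/H → run H
t=37: L0/L1/L2 = -/-/H → run H
t=38: (idle)
t=39: (idle)
t=40: (idle)
t=41: (idle)
t=42: (idle)

context switches = 17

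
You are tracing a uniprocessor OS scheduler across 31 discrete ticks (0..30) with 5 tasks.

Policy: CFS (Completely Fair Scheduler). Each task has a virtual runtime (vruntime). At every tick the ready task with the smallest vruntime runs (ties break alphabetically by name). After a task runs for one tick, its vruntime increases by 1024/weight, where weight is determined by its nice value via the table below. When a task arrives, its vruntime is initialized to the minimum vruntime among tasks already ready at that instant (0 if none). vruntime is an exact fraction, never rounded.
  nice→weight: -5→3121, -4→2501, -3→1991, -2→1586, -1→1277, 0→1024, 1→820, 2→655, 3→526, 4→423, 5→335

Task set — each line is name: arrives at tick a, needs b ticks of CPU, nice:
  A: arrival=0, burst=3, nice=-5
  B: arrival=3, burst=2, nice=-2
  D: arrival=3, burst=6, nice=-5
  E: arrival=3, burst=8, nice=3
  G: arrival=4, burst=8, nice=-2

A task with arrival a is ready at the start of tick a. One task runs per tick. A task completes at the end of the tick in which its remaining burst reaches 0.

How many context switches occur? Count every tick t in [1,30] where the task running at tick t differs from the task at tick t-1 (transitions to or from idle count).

context switches = 17

t=0: vr[A=0] → run A
t=1: vr[A=1024/3121] → run A
t=2: vr[A=2048/3121] → run A
t=3: vr[B=0 D=0 E=0] → run B
t=4: vr[B=512/793 D=0 E=0 G=0] → run D
t=5: vr[B=512/793 D=1024/3121 E=0 G=0] → run E
t=6: vr[B=512/793 D=1024/3121 E=512/263 G=0] → run G
t=7: vr[B=512/793 D=1024/3121 E=512/263 G=512/793] → run D
t=8: vr[B=512/793 D=2048/3121 E=512/263 G=512/793] → run B
t=9: vr[D=2048/3121 E=512/263 G=512/793] → run G
t=10: vr[D=2048/3121 E=512/263 G=1024/793] → run D
t=11: vr[D=3072/3121 E=512/263 G=1024/793] → run D
t=12: vr[D=4096/3121 E=512/263 G=1024/793] → run G
t=13: vr[D=4096/3121 E=512/263 G=1536/793] → run D
t=14: vr[D=5120/3121 E=512/263 G=1536/793] → run D
t=15: vr[E=512/263 G=1536/793] → run G
t=16: vr[E=512/263 G=2048/793] → run E
t=17: vr[E=1024/263 G=2048/793] → run G
t=18: vr[E=1024/263 G=2560/793] → run G
t=19: vr[E=1024/263 G=3072/793] → run G
t=20: vr[E=1024/263 G=3584/793] → run E
t=21: vr[E=1536/263 G=3584/793] → run G
t=22: vr[E=1536/263] → run E
t=23: vr[E=2048/263] → run E
t=24: vr[E=2560/263] → run E
t=25: vr[E=3072/263] → run E
t=26: vr[E=3584/263] → run E
t=27: (idle)
t=28: (idle)
t=29: (idle)
t=30: (idle)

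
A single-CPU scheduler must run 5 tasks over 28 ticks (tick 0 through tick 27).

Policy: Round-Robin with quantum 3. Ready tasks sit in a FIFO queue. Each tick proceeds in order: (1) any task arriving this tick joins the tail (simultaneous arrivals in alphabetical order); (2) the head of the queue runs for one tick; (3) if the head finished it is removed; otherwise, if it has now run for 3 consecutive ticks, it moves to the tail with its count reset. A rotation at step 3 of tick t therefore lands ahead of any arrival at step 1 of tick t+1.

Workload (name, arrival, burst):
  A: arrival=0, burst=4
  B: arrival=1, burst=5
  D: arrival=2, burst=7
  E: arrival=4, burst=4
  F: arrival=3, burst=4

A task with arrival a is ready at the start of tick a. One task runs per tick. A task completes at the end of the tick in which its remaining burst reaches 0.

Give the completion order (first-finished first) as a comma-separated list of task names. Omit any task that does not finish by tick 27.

t=0: queue=[A] q_used=0 → run A
t=1: queue=[A,B] q_used=1 → run A
t=2: queue=[A,B,D] q_used=2 → run A
t=3: queue=[B,D,A,F] q_used=0 → run B
t=4: queue=[B,D,A,F,E] q_used=1 → run B
t=5: queue=[B,D,A,F,E] q_used=2 → run B
t=6: queue=[D,A,F,E,B] q_used=0 → run D
t=7: queue=[D,A,F,E,B] q_used=1 → run D
t=8: queue=[D,A,F,E,B] q_used=2 → run D
t=9: queue=[A,F,E,B,D] q_used=0 → run A
t=10: queue=[F,E,B,D] q_used=0 → run F
t=11: queue=[F,E,B,D] q_used=1 → run F
t=12: queue=[F,E,B,D] q_used=2 → run F
t=13: queue=[E,B,D,F] q_used=0 → run E
t=14: queue=[E,B,D,F] q_used=1 → run E
t=15: queue=[E,B,D,F] q_used=2 → run E
t=16: queue=[B,D,F,E] q_used=0 → run B
t=17: queue=[B,D,F,E] q_used=1 → run B
t=18: queue=[D,F,E] q_used=0 → run D
t=19: queue=[D,F,E] q_used=1 → run D
t=20: queue=[D,F,E] q_used=2 → run D
t=21: queue=[F,E,D] q_used=0 → run F
t=22: queue=[E,D] q_used=0 → run E
t=23: queue=[D] q_used=0 → run D
t=24: (idle)
t=25: (idle)
t=26: (idle)
t=27: (idle)

completion order = A, B, F, E, D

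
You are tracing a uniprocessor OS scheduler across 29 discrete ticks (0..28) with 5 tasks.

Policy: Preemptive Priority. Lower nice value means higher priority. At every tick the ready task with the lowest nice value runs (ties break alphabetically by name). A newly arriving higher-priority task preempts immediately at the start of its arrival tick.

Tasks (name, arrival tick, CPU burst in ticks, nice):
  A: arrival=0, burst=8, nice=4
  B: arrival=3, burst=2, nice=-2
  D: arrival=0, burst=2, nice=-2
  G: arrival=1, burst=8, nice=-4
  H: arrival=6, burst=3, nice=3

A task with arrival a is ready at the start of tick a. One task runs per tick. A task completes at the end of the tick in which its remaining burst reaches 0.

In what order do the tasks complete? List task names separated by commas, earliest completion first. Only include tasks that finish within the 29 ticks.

t=0: ready={A,D} → run D
t=1: ready={A,D,G} → run G
t=2: ready={A,D,G} → run G
t=3: ready={A,B,D,G} → run G
t=4: ready={A,B,D,G} → run G
t=5: ready={A,B,D,G} → run G
t=6: ready={A,B,D,G,H} → run G
t=7: ready={A,B,D,G,H} → run G
t=8: ready={A,B,D,G,H} → run G
t=9: ready={A,B,D,H} → run B
t=10: ready={A,B,D,H} → run B
t=11: ready={A,D,H} → run D
t=12: ready={A,H} → run H
t=13: ready={A,H} → run H
t=14: ready={A,H} → run H
t=15: ready={A} → run A
t=16: ready={A} → run A
t=17: ready={A} → run A
t=18: ready={A} → run A
t=19: ready={A} → run A
t=20: ready={A} → run A
t=21: ready={A} → run A
t=22: ready={A} → run A
t=23: (idle)
t=24: (idle)
t=25: (idle)
t=26: (idle)
t=27: (idle)
t=28: (idle)

completion order = G, B, D, H, A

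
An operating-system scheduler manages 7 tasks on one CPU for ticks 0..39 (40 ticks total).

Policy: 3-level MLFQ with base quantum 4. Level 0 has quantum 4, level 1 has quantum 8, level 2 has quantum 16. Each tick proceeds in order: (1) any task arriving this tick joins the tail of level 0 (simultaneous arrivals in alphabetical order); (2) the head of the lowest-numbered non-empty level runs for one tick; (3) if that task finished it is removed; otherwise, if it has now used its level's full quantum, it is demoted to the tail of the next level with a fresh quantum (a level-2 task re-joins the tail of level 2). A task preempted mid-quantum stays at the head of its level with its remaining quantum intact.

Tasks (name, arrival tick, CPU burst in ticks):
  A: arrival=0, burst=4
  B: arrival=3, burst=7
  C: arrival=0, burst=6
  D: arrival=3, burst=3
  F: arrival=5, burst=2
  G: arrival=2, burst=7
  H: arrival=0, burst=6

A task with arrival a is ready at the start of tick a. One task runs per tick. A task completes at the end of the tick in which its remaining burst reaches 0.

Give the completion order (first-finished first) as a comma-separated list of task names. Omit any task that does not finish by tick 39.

completion order = A, D, F, C, H, G, B

t=0: L0/L1/L2 = ACH/-/- → run A
t=1: L0/L1/L2 = ACH/-/- → run A
t=2: L0/L1/L2 = ACHG/-/- → run A
t=3: L0/L1/L2 = ACHGBD/-/- → run A
t=4: L0/L1/L2 = CHGBD/-/- → run C
t=5: L0/L1/L2 = CHGBDF/-/- → run C
t=6: L0/L1/L2 = CHGBDF/-/- → run C
t=7: L0/L1/L2 = CHGBDF/-/- → run C
t=8: L0/L1/L2 = HGBDF/C/- → run H
t=9: L0/L1/L2 = HGBDF/C/- → run H
t=10: L0/L1/L2 = HGBDF/C/- → run H
t=11: L0/L1/L2 = HGBDF/C/- → run H
t=12: L0/L1/L2 = GBDF/CH/- → run G
t=13: L0/L1/L2 = GBDF/CH/- → run G
t=14: L0/L1/L2 = GBDF/CH/- → run G
t=15: L0/L1/L2 = GBDF/CH/- → run G
t=16: L0/L1/L2 = BDF/CHG/- → run B
t=17: L0/L1/L2 = BDF/CHG/- → run B
t=18: L0/L1/L2 = BDF/CHG/- → run B
t=19: L0/L1/L2 = BDF/CHG/- → run B
t=20: L0/L1/L2 = DF/CHGB/- → run D
t=21: L0/L1/L2 = DF/CHGB/- → run D
t=22: L0/L1/L2 = DF/CHGB/- → run D
t=23: L0/L1/L2 = F/CHGB/- → run F
t=24: L0/L1/L2 = F/CHGB/- → run F
t=25: L0/L1/L2 = -/CHGB/- → run C
t=26: L0/L1/L2 = -/CHGB/- → run C
t=27: L0/L1/L2 = -/HGB/- → run H
t=28: L0/L1/L2 = -/HGB/- → run H
t=29: L0/L1/L2 = -/GB/- → run G
t=30: L0/L1/L2 = -/GB/- → run G
t=31: L0/L1/L2 = -/GB/- → run G
t=32: L0/L1/L2 = -/B/- → run B
t=33: L0/L1/L2 = -/B/- → run B
t=34: L0/L1/L2 = -/B/- → run B
t=35: (idle)
t=36: (idle)
t=37: (idle)
t=38: (idle)
t=39: (idle)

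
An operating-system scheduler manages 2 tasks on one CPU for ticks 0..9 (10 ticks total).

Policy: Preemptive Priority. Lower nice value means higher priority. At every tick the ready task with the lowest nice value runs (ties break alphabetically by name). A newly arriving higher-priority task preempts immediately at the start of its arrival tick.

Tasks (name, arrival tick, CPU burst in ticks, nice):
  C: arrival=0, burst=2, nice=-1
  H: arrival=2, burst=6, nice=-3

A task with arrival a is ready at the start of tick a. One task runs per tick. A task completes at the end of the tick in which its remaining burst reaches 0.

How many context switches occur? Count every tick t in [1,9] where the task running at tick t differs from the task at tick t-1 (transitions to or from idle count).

context switches = 2

t=0: ready={C} → run C
t=1: ready={C} → run C
t=2: ready={H} → run H
t=3: ready={H} → run H
t=4: ready={H} → run H
t=5: ready={H} → run H
t=6: ready={H} → run H
t=7: ready={H} → run H
t=8: (idle)
t=9: (idle)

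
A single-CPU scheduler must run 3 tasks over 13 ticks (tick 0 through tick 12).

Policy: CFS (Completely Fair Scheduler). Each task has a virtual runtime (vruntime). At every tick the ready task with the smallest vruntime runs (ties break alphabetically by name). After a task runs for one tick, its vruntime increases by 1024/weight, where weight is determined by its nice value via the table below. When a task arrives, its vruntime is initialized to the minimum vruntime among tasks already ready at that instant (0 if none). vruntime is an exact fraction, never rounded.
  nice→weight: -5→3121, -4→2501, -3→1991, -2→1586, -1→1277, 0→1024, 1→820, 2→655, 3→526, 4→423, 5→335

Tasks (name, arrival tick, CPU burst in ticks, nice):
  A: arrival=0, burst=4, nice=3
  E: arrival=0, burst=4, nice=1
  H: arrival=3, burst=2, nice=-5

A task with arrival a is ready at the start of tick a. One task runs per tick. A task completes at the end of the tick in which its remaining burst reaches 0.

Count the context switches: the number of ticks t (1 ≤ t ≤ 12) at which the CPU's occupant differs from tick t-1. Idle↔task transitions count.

t=0: vr[A=0 E=0] → run A
t=1: vr[A=512/263 E=0] → run E
t=2: vr[A=512/263 E=256/205] → run E
t=3: vr[A=512/263 E=512/205 H=512/263] → run A
t=4: vr[A=1024/263 E=512/205 H=512/263] → run H
t=5: vr[A=1024/263 E=512/205 H=1867264/820823] → run H
t=6: vr[A=1024/263 E=512/205] → run E
t=7: vr[A=1024/263 E=768/205] → run E
t=8: vr[A=1024/263] → run A
t=9: vr[A=1536/263] → run A
t=10: (idle)
t=11: (idle)
t=12: (idle)

context switches = 6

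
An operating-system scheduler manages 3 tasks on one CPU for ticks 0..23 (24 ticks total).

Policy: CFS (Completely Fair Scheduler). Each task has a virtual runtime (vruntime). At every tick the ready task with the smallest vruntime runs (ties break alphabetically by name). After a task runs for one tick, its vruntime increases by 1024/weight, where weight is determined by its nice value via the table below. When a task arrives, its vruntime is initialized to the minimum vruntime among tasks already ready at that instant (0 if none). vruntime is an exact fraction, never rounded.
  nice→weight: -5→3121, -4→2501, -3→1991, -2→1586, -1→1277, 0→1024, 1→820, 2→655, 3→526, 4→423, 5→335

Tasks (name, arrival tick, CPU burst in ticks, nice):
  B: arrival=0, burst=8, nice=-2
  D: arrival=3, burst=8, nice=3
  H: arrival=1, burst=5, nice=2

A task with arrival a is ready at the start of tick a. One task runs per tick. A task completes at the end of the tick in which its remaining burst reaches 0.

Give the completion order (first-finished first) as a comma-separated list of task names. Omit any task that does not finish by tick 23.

t=0: vr[B=0] → run B
t=1: vr[B=512/793 H=512/793] → run B
t=2: vr[B=1024/793 H=512/793] → run H
t=3: vr[B=1024/793 D=1024/793 H=1147392/519415] → run B
t=4: vr[B=1536/793 D=1024/793 H=1147392/519415] → run D
t=5: vr[B=1536/793 D=675328/208559 H=1147392/519415] → run B
t=6: vr[B=2048/793 D=675328/208559 H=1147392/519415] → run H
t=7: vr[B=2048/793 D=675328/208559 H=1959424/519415] → run B
t=8: vr[B=2560/793 D=675328/208559 H=1959424/519415] → run B
t=9: vr[B=3072/793 D=675328/208559 H=1959424/519415] → run D
t=10: vr[B=3072/793 D=1081344/208559 H=1959424/519415] → run H
t=11: vr[B=3072/793 D=1081344/208559 H=2771456/519415] → run B
t=12: vr[B=3584/793 D=1081344/208559 H=2771456/519415] → run B
t=13: vr[D=1081344/208559 H=2771456/519415] → run D
t=14: vr[D=1487360/208559 H=2771456/519415] → run H
t=15: vr[D=1487360/208559 H=3583488/519415] → run H
t=16: vr[D=1487360/208559] → run D
t=17: vr[D=1893376/208559] → run D
t=18: vr[D=2299392/208559] → run D
t=19: vr[D=2705408/208559] → run D
t=20: vr[D=3111424/208559] → run D
t=21: (idle)
t=22: (idle)
t=23: (idle)

completion order = B, H, D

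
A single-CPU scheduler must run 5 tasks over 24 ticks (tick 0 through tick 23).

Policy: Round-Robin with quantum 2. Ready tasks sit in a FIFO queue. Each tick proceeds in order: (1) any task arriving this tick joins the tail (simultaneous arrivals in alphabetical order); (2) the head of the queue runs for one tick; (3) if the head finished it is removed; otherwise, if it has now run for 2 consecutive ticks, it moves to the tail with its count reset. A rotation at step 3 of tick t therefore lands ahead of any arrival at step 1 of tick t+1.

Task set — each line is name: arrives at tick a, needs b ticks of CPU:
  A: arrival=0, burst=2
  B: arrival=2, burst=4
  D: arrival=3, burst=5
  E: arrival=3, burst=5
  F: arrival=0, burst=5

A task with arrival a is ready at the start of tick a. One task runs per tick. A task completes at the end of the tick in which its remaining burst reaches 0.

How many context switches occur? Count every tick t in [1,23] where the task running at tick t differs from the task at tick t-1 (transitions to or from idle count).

context switches = 12

t=0: queue=[A,F] q_used=0 → run A
t=1: queue=[A,F] q_used=1 → run A
t=2: queue=[F,B] q_used=0 → run F
t=3: queue=[F,B,D,E] q_used=1 → run F
t=4: queue=[B,D,E,F] q_used=0 → run B
t=5: queue=[B,D,E,F] q_used=1 → run B
t=6: queue=[D,E,F,B] q_used=0 → run D
t=7: queue=[D,E,F,B] q_used=1 → run D
t=8: queue=[E,F,B,D] q_used=0 → run E
t=9: queue=[E,F,B,D] q_used=1 → run E
t=10: queue=[F,B,D,E] q_used=0 → run F
t=11: queue=[F,B,D,E] q_used=1 → run F
t=12: queue=[B,D,E,F] q_used=0 → run B
t=13: queue=[B,D,E,F] q_used=1 → run B
t=14: queue=[D,E,F] q_used=0 → run D
t=15: queue=[D,E,F] q_used=1 → run D
t=16: queue=[E,F,D] q_used=0 → run E
t=17: queue=[E,F,D] q_used=1 → run E
t=18: queue=[F,D,E] q_used=0 → run F
t=19: queue=[D,E] q_used=0 → run D
t=20: queue=[E] q_used=0 → run E
t=21: (idle)
t=22: (idle)
t=23: (idle)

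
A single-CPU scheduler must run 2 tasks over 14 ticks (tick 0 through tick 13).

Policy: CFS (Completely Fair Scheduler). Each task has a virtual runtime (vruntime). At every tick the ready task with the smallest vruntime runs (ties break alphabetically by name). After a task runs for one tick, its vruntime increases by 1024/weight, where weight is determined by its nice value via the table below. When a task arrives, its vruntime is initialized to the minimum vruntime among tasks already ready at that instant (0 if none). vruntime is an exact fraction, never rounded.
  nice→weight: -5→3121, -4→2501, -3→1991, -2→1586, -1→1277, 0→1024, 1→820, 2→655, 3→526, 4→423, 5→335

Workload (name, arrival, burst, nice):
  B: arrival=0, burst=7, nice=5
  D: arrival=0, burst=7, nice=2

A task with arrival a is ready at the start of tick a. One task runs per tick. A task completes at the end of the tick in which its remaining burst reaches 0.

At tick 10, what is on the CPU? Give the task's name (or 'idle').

running at tick 10 = D

t=0: vr[B=0 D=0] → run B
t=1: vr[B=1024/335 D=0] → run D
t=2: vr[B=1024/335 D=1024/655] → run D
t=3: vr[B=1024/335 D=2048/655] → run B
t=4: vr[B=2048/335 D=2048/655] → run D
t=5: vr[B=2048/335 D=3072/655] → run D
t=6: vr[B=2048/335 D=4096/655] → run B
t=7: vr[B=3072/335 D=4096/655] → run D
t=8: vr[B=3072/335 D=1024/131] → run D
t=9: vr[B=3072/335 D=6144/655] → run B
t=10: vr[B=4096/335 D=6144/655] → run D
t=11: vr[B=4096/335] → run B
t=12: vr[B=1024/67] → run B
t=13: vr[B=6144/335] → run B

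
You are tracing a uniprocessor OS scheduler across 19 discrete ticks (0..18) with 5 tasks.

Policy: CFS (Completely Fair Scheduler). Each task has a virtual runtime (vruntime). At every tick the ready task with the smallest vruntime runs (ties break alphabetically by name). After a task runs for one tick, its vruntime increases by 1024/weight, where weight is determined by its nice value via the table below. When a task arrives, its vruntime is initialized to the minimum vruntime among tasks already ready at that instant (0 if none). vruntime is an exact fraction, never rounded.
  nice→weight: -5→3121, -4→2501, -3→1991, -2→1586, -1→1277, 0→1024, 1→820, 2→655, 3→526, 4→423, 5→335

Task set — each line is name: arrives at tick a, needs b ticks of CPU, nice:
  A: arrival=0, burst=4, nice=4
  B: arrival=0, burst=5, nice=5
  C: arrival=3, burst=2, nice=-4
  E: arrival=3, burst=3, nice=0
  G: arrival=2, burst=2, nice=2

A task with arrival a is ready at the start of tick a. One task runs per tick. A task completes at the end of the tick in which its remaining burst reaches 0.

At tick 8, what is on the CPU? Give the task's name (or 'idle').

running at tick 8 = E

t=0: vr[A=0 B=0] → run A
t=1: vr[A=1024/423 B=0] → run B
t=2: vr[A=1024/423 B=1024/335 G=1024/423] → run A
t=3: vr[A=2048/423 B=1024/335 C=1024/423 E=1024/423 G=1024/423] → run C
t=4: vr[A=2048/423 B=1024/335 C=2994176/1057923 E=1024/423 G=1024/423] → run E
t=5: vr[A=2048/423 B=1024/335 C=2994176/1057923 E=1447/423 G=1024/423] → run G
t=6: vr[A=2048/423 B=1024/335 C=2994176/1057923 E=1447/423 G=1103872/277065] → run C
t=7: vr[A=2048/423 B=1024/335 E=1447/423 G=1103872/277065] → run B
t=8: vr[A=2048/423 B=2048/335 E=1447/423 G=1103872/277065] → run E
t=9: vr[A=2048/423 B=2048/335 E=1870/423 G=1103872/277065] → run G
t=10: vr[A=2048/423 B=2048/335 E=1870/423] → run E
t=11: vr[A=2048/423 B=2048/335] → run A
t=12: vr[A=1024/141 B=2048/335] → run B
t=13: vr[A=1024/141 B=3072/335] → run A
t=14: vr[B=3072/335] → run B
t=15: vr[B=4096/335] → run B
t=16: (idle)
t=17: (idle)
t=18: (idle)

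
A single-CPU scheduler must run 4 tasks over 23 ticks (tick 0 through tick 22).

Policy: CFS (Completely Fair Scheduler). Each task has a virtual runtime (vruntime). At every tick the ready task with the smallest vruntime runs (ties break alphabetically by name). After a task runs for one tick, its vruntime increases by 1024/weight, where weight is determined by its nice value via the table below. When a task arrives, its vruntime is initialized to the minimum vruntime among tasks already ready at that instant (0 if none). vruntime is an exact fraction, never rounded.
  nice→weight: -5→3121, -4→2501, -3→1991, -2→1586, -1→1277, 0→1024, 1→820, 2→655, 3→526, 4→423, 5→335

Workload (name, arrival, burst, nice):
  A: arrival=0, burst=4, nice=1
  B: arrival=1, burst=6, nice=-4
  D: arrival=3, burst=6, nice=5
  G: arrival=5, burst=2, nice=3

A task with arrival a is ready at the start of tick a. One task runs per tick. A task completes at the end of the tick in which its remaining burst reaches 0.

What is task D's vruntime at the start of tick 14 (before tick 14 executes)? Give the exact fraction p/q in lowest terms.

t=0: vr[A=0] → run A
t=1: vr[A=256/205 B=256/205] → run A
t=2: vr[A=512/205 B=256/205] → run B
t=3: vr[A=512/205 B=20736/12505 D=20736/12505] → run B
t=4: vr[A=512/205 B=25856/12505 D=20736/12505] → run D
t=5: vr[A=512/205 B=25856/12505 D=3950336/837835 G=25856/12505] → run B
t=6: vr[A=512/205 B=30976/12505 D=3950336/837835 G=25856/12505] → run G
t=7: vr[A=512/205 B=30976/12505 D=3950336/837835 G=13202688/3288815] → run B
t=8: vr[A=512/205 B=36096/12505 D=3950336/837835 G=13202688/3288815] → run A
t=9: vr[A=768/205 B=36096/12505 D=3950336/837835 G=13202688/3288815] → run B
t=10: vr[A=768/205 B=41216/12505 D=3950336/837835 G=13202688/3288815] → run B
t=11: vr[A=768/205 D=3950336/837835 G=13202688/3288815] → run A
t=12: vr[D=3950336/837835 G=13202688/3288815] → run G
t=13: vr[D=3950336/837835] → run D
t=14: vr[D=1302272/167567] → run D
t=15: vr[D=9072384/837835] → run D
t=16: vr[D=11633408/837835] → run D
t=17: vr[D=14194432/837835] → run D
t=18: (idle)
t=19: (idle)
t=20: (idle)
t=21: (idle)
t=22: (idle)

vruntime(D, start of tick 14) = 1302272/167567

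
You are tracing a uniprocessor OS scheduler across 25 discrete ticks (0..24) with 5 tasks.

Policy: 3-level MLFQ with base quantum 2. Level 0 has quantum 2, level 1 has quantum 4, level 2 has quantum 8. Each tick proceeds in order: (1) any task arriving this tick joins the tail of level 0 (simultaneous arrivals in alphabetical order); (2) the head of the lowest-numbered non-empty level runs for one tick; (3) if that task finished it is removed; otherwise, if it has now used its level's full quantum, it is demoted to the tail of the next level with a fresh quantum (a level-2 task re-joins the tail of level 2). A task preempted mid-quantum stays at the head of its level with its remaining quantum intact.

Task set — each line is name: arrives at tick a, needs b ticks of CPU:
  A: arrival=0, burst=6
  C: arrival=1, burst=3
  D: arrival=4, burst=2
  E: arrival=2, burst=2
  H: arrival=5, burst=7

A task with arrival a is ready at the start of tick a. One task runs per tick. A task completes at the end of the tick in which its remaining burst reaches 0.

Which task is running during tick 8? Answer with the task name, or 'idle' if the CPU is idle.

running at tick 8 = H

t=0: L0/L1/L2 = A/-/- → run A
t=1: L0/L1/L2 = AC/-/- → run A
t=2: L0/L1/L2 = CE/A/- → run C
t=3: L0/L1/L2 = CE/A/- → run C
t=4: L0/L1/L2 = ED/AC/- → run E
t=5: L0/L1/L2 = EDH/AC/- → run E
t=6: L0/L1/L2 = DH/AC/- → run D
t=7: L0/L1/L2 = DH/AC/- → run D
t=8: L0/L1/L2 = H/AC/- → run H
t=9: L0/L1/L2 = H/AC/- → run H
t=10: L0/L1/L2 = -/ACH/- → run A
t=11: L0/L1/L2 = -/ACH/- → run A
t=12: L0/L1/L2 = -/ACH/- → run A
t=13: L0/L1/L2 = -/ACH/- → run A
t=14: L0/L1/L2 = -/CH/- → run C
t=15: L0/L1/L2 = -/H/- → run H
t=16: L0/L1/L2 = -/H/- → run H
t=17: L0/L1/L2 = -/H/- → run H
t=18: L0/L1/L2 = -/H/- → run H
t=19: L0/L1/L2 = -/-/H → run H
t=20: (idle)
t=21: (idle)
t=22: (idle)
t=23: (idle)
t=24: (idle)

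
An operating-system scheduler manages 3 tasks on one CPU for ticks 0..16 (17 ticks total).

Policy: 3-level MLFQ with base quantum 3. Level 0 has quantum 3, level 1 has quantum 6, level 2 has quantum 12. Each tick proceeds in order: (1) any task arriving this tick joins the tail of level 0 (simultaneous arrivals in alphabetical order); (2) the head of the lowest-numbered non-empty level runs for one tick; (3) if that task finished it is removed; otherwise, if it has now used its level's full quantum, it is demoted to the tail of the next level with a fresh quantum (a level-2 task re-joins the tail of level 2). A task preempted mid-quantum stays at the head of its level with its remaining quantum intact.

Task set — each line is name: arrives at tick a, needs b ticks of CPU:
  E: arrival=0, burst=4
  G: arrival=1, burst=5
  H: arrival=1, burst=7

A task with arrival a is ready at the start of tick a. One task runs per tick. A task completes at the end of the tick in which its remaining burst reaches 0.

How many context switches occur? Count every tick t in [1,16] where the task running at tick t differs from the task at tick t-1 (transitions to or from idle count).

context switches = 6

t=0: L0/L1/L2 = E/-/- → run E
t=1: L0/L1/L2 = EGH/-/- → run E
t=2: L0/L1/L2 = EGH/-/- → run E
t=3: L0/L1/L2 = GH/E/- → run G
t=4: L0/L1/L2 = GH/E/- → run G
t=5: L0/L1/L2 = GH/E/- → run G
t=6: L0/L1/L2 = H/EG/- → run H
t=7: L0/L1/L2 = H/EG/- → run H
t=8: L0/L1/L2 = H/EG/- → run H
t=9: L0/L1/L2 = -/EGH/- → run E
t=10: L0/L1/L2 = -/GH/- → run G
t=11: L0/L1/L2 = -/GH/- → run G
t=12: L0/L1/L2 = -/H/- → run H
t=13: L0/L1/L2 = -/H/- → run H
t=14: L0/L1/L2 = -/H/- → run H
t=15: L0/L1/L2 = -/H/- → run H
t=16: (idle)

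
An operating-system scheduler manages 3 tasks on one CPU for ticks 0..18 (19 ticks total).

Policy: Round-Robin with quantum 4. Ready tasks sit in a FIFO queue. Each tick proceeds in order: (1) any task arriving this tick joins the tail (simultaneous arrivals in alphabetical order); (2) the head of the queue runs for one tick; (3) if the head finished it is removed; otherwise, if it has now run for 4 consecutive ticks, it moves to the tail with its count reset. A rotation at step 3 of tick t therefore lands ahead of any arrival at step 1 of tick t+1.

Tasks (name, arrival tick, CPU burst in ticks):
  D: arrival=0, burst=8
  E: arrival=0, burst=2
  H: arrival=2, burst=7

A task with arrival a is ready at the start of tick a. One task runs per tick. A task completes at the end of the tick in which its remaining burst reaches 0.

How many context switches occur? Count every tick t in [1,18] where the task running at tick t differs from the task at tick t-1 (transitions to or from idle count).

t=0: queue=[D,E] q_used=0 → run D
t=1: queue=[D,E] q_used=1 → run D
t=2: queue=[D,E,H] q_used=2 → run D
t=3: queue=[D,E,H] q_used=3 → run D
t=4: queue=[E,H,D] q_used=0 → run E
t=5: queue=[E,H,D] q_used=1 → run E
t=6: queue=[H,D] q_used=0 → run H
t=7: queue=[H,D] q_used=1 → run H
t=8: queue=[H,D] q_used=2 → run H
t=9: queue=[H,D] q_used=3 → run H
t=10: queue=[D,H] q_used=0 → run D
t=11: queue=[D,H] q_used=1 → run D
t=12: queue=[D,H] q_used=2 → run D
t=13: queue=[D,H] q_used=3 → run D
t=14: queue=[H] q_used=0 → run H
t=15: queue=[H] q_used=1 → run H
t=16: queue=[H] q_used=2 → run H
t=17: (idle)
t=18: (idle)

context switches = 5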